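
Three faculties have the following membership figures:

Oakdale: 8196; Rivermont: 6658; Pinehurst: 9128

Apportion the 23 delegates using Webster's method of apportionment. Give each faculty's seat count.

Standard divisor 23982/23 ≈ 1042.696; standard quotas: Oakdale 7.860, Rivermont 6.385, Pinehurst 8.754.
Rounding to the nearest integer gives Oakdale 8, Rivermont 6, Pinehurst 9 — total 23, matching the house size, so no adjustment is needed.

Oakdale 8; Rivermont 6; Pinehurst 9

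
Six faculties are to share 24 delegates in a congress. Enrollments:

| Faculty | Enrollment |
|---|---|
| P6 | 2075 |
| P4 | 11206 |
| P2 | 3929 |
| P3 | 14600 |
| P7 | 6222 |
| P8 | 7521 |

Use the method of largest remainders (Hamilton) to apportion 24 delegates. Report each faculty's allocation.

Total 45553; standard divisor 45553/24 ≈ 1898.042.
Standard quotas: P6 1.0932, P4 5.9040, P2 2.0700, P3 7.6921, P7 3.2781, P8 3.9625.
Lower quotas: P6 1, P4 5, P2 2, P3 7, P7 3, P8 3 (sum 21, leaving 3 seats).
Remainders in descending order: P8 0.9625, P4 0.9040, P3 0.6921, P7 0.2781, P6 0.0932, P2 0.0700.
Largest remainders: P8, P4, P3 receive the extra seats.

P6 1, P4 6, P2 2, P3 8, P7 3, P8 4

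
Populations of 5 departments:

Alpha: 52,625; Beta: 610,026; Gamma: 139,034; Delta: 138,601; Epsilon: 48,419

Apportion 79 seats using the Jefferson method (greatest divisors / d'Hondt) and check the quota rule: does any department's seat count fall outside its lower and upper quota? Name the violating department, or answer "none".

Beta

Standard quotas: Alpha 4.205, Beta 48.743, Gamma 11.109, Delta 11.075, Epsilon 3.869.
Jefferson allocation: Alpha 4, Beta 50, Gamma 11, Delta 11, Epsilon 3.
Beta has quota 48.743 (lower 48, upper 49) but receives 50 — outside the quota interval.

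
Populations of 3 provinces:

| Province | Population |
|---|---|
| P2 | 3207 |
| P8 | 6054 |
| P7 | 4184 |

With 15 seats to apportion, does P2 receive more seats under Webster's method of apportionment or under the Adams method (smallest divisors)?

Adams

Webster: P2 3, P8 7, P7 5.
Adams: P2 4, P8 6, P7 5.
P2 gets 3 under Webster and 4 under Adams.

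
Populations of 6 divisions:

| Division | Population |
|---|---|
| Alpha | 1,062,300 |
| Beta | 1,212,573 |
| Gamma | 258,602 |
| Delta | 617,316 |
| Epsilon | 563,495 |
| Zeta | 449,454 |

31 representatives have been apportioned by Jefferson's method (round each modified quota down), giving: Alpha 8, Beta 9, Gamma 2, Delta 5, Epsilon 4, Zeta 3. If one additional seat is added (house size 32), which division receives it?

Beta

Priority for the next seat is population ÷ (current seats + 1).
Priorities: Alpha 118033.333, Beta 121257.300, Gamma 86200.667, Delta 102886.000, Epsilon 112699.000, Zeta 112363.500.
Highest priority: Beta.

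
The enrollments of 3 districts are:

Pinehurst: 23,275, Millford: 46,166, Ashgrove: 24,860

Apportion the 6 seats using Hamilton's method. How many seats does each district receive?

The standard divisor is 94301/6 ≈ 15716.833.
Standard quotas: Pinehurst 1.4809, Millford 2.9374, Ashgrove 1.5817.
Lower quotas: Pinehurst 1, Millford 2, Ashgrove 1 (sum 4, leaving 2 seats).
Remainders in descending order: Millford 0.9374, Ashgrove 0.5817, Pinehurst 0.4809.
The surplus seats go to Millford, Ashgrove.

Pinehurst 1, Millford 3, Ashgrove 2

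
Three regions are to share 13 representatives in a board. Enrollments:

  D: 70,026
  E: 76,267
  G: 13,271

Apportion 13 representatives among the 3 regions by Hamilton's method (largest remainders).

Total 159564; standard divisor 159564/13 ≈ 12274.154.
Standard quotas: D 5.7052, E 6.2136, G 1.0812.
Lower quotas: D 5, E 6, G 1 (sum 12, leaving 1 seat).
Remainders in descending order: D 0.7052, E 0.2136, G 0.0812.
The surplus seat goes to D.

D=6, E=6, G=1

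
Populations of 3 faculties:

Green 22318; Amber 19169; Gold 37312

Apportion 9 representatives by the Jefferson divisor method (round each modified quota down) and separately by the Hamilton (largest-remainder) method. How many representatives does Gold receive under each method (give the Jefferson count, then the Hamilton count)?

5 and 4

Jefferson: Green 2, Amber 2, Gold 5.
Hamilton: Green 3, Amber 2, Gold 4.
Gold gets 5 under Jefferson and 4 under Hamilton.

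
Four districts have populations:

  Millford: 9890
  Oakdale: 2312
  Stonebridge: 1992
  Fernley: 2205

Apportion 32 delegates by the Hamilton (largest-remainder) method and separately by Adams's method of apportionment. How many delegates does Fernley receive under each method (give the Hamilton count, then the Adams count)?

Hamilton: Millford 19, Oakdale 5, Stonebridge 4, Fernley 4.
Adams: Millford 18, Oakdale 5, Stonebridge 4, Fernley 5.
Fernley gets 4 under Hamilton and 5 under Adams.

4 and 5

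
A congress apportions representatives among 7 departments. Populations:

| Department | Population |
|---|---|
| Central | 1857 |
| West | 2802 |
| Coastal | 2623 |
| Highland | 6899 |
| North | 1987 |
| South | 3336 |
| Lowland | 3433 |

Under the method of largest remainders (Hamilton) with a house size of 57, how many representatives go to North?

Standard divisor: 22937 ÷ 57 ≈ 402.404.
Standard quotas: Central 4.6148, West 6.9632, Coastal 6.5183, Highland 17.1445, North 4.9378, South 8.2902, Lowland 8.5312.
Lower quotas: Central 4, West 6, Coastal 6, Highland 17, North 4, South 8, Lowland 8 (sum 53, leaving 4 seats).
Remainders in descending order: West 0.9632, North 0.9378, Central 0.6148, Lowland 0.5312, Coastal 0.5183, South 0.2902, Highland 0.1445.
Largest remainders: West, North, Central, Lowland receive the extra seats.
North receives 5.

5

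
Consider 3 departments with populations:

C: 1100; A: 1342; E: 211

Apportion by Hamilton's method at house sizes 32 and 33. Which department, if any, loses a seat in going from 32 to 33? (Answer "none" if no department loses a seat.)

E

At 32 seats: C 13, A 16, E 3.
At 33 seats: C 14, A 17, E 2.
E drops from 3 to 2.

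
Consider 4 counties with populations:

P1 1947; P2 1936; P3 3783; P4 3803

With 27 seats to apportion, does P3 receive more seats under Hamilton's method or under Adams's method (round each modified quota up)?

Hamilton: P1 5, P2 4, P3 9, P4 9.
Adams: P1 5, P2 5, P3 8, P4 9.
P3 gets 9 under Hamilton and 8 under Adams.

Hamilton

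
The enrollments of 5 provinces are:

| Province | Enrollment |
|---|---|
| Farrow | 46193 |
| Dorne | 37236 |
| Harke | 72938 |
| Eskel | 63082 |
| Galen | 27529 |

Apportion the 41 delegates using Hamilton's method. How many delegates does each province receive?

Farrow 8; Dorne 6; Harke 12; Eskel 10; Galen 5

Standard divisor: 246978 ÷ 41 ≈ 6023.854.
Standard quotas: Farrow 7.6683, Dorne 6.1814, Harke 12.1082, Eskel 10.4720, Galen 4.5700.
Lower quotas: Farrow 7, Dorne 6, Harke 12, Eskel 10, Galen 4 (sum 39, leaving 2 seats).
Remainders in descending order: Farrow 0.6683, Galen 0.5700, Eskel 0.4720, Dorne 0.1814, Harke 0.1082.
Largest remainders: Farrow, Galen receive the extra seats.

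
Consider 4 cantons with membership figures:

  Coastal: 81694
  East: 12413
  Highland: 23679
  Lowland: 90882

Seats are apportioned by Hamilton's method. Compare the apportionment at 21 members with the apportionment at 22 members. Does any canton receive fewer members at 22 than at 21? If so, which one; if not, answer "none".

At 21 seats: Coastal 8, East 1, Highland 3, Lowland 9.
At 22 seats: Coastal 9, East 1, Highland 2, Lowland 10.
Highland drops from 3 to 2.

Highland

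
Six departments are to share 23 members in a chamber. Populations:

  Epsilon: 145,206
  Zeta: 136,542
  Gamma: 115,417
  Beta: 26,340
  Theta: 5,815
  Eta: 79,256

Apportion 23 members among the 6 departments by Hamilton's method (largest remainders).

Epsilon=7, Zeta=6, Gamma=5, Beta=1, Theta=0, Eta=4

Total 508576; standard divisor 508576/23 = 22112.
Standard quotas: Epsilon 6.5668, Zeta 6.1750, Gamma 5.2197, Beta 1.1912, Theta 0.2630, Eta 3.5843.
Lower quotas: Epsilon 6, Zeta 6, Gamma 5, Beta 1, Theta 0, Eta 3 (sum 21, leaving 2 seats).
Remainders in descending order: Eta 0.5843, Epsilon 0.5668, Theta 0.2630, Gamma 0.2197, Beta 0.1912, Zeta 0.1750.
Largest remainders: Eta, Epsilon receive the extra seats.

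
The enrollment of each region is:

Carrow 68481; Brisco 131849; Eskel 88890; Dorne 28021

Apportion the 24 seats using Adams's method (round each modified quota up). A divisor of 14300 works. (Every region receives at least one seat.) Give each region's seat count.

With modified divisor 14300: modified quotas Carrow 4.789, Brisco 9.220, Eskel 6.216, Dorne 1.960.
Rounding up: Carrow 5, Brisco 10, Eskel 7, Dorne 2 (total 24).

Carrow 5, Brisco 10, Eskel 7, Dorne 2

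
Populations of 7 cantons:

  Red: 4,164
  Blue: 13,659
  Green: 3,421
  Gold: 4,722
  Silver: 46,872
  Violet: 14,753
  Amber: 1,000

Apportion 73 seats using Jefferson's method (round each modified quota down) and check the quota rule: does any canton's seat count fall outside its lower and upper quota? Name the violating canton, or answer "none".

Silver

Standard quotas: Red 3.431, Blue 11.255, Green 2.819, Gold 3.891, Silver 38.623, Violet 12.157, Amber 0.824.
Jefferson allocation: Red 3, Blue 11, Green 2, Gold 4, Silver 41, Violet 12, Amber 0.
Silver has quota 38.623 (lower 38, upper 39) but receives 41 — outside the quota interval.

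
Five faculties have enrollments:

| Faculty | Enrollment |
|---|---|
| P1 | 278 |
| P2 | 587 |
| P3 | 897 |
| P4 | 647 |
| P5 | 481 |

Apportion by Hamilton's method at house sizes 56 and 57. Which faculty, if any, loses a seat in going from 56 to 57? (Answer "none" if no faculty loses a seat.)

At 56 seats: P1 6, P2 11, P3 17, P4 13, P5 9.
At 57 seats: P1 5, P2 12, P3 18, P4 13, P5 9.
P1 drops from 6 to 5.

P1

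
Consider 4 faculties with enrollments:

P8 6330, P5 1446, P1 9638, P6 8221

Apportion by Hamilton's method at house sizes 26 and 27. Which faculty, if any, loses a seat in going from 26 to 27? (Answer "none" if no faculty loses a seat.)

P5

At 26 seats: P8 6, P5 2, P1 10, P6 8.
At 27 seats: P8 7, P5 1, P1 10, P6 9.
P5 drops from 2 to 1.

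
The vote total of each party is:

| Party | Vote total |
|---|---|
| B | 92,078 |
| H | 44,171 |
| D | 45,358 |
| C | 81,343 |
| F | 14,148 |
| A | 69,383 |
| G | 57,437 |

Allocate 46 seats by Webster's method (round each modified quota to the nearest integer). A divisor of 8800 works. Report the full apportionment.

B 10, H 5, D 5, C 9, F 2, A 8, G 7

With modified divisor 8800: modified quotas B 10.463, H 5.019, D 5.154, C 9.244, F 1.608, A 7.884, G 6.527.
Rounding to the nearest integer: B 10, H 5, D 5, C 9, F 2, A 8, G 7 (total 46).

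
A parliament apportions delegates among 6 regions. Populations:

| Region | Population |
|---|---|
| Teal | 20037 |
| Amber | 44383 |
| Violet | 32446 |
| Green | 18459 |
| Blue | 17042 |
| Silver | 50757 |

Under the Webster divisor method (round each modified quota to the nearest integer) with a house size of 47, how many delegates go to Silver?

13

Standard divisor 183124/47 ≈ 3896.255; standard quotas: Teal 5.143, Amber 11.391, Violet 8.327, Green 4.738, Blue 4.374, Silver 13.027.
Rounding to the nearest integer gives 5, 11, 8, 5, 4, 13 = 46 seats, so the divisor must be adjusted.
With modified divisor 3840: modified quotas Teal 5.218, Amber 11.558, Violet 8.449, Green 4.807, Blue 4.438, Silver 13.218.
Rounding to the nearest integer: Teal 5, Amber 12, Violet 8, Green 5, Blue 4, Silver 13 (total 47).
Silver receives 13.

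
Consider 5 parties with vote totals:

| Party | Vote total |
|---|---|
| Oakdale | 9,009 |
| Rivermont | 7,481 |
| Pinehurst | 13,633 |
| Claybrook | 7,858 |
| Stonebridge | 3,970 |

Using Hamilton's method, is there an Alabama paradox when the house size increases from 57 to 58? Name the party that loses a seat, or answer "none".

At 57 seats: Oakdale 12, Rivermont 10, Pinehurst 19, Claybrook 11, Stonebridge 5.
At 58 seats: Oakdale 12, Rivermont 10, Pinehurst 19, Claybrook 11, Stonebridge 6.
No party's allocation decreased.

none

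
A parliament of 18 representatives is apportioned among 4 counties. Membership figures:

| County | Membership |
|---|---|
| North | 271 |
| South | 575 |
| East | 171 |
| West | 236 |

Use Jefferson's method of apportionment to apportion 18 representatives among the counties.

North=4, South=9, East=2, West=3

Standard divisor 1253/18 ≈ 69.611; standard quotas: North 3.893, South 8.260, East 2.457, West 3.390.
Rounding down gives 3, 8, 2, 3 = 16 seats, so the divisor must be adjusted.
With modified divisor 60: modified quotas North 4.517, South 9.583, East 2.850, West 3.933.
Rounding down: North 4, South 9, East 2, West 3 (total 18).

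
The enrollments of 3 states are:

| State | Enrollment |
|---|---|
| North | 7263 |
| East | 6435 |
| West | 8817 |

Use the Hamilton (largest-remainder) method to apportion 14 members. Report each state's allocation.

The standard divisor is 22515/14 ≈ 1608.214.
Standard quotas: North 4.5162, East 4.0013, West 5.4825.
Lower quotas: North 4, East 4, West 5 (sum 13, leaving 1 seat).
Remainders in descending order: North 0.5162, West 0.4825, East 0.0013.
Largest remainder: North receives the extra seat.

North=5; East=4; West=5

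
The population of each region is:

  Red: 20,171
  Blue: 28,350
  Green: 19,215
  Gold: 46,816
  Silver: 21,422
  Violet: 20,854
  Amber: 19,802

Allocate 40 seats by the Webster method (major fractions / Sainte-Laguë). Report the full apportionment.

Red: 5, Blue: 6, Green: 4, Gold: 11, Silver: 5, Violet: 5, Amber: 4

Standard divisor 176630/40 ≈ 4415.75; standard quotas: Red 4.568, Blue 6.420, Green 4.351, Gold 10.602, Silver 4.851, Violet 4.723, Amber 4.484.
Rounding to the nearest integer gives Red 5, Blue 6, Green 4, Gold 11, Silver 5, Violet 5, Amber 4 — total 40, matching the house size, so no adjustment is needed.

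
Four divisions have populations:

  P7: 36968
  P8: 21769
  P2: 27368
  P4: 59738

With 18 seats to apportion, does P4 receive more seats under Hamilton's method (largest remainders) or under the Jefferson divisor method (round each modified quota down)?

Jefferson

Hamilton: P7 5, P8 3, P2 3, P4 7.
Jefferson: P7 5, P8 2, P2 3, P4 8.
P4 gets 7 under Hamilton and 8 under Jefferson.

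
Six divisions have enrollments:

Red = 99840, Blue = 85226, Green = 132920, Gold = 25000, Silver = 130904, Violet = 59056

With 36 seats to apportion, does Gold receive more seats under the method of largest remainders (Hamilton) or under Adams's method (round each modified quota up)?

Adams

Hamilton: Red 7, Blue 6, Green 9, Gold 1, Silver 9, Violet 4.
Adams: Red 7, Blue 6, Green 9, Gold 2, Silver 8, Violet 4.
Gold gets 1 under Hamilton and 2 under Adams.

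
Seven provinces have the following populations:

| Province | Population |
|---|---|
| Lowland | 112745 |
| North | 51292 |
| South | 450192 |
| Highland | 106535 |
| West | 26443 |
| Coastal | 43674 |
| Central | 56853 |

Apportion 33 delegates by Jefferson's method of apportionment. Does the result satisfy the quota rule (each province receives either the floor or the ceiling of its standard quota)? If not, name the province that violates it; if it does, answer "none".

Standard quotas: Lowland 4.389, North 1.997, South 17.525, Highland 4.147, West 1.029, Coastal 1.700, Central 2.213.
Jefferson allocation: Lowland 4, North 2, South 19, Highland 4, West 1, Coastal 1, Central 2.
South has quota 17.525 (lower 17, upper 18) but receives 19 — outside the quota interval.

South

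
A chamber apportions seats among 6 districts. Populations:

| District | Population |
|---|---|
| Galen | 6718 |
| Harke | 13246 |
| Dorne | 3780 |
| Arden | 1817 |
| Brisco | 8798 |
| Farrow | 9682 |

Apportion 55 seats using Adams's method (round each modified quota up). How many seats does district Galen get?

Standard divisor 44041/55 ≈ 800.745; standard quotas: Galen 8.390, Harke 16.542, Dorne 4.721, Arden 2.269, Brisco 10.987, Farrow 12.091.
Rounding up gives 9, 17, 5, 3, 11, 13 = 58 seats, so the divisor must be adjusted.
With modified divisor 860: modified quotas Galen 7.812, Harke 15.402, Dorne 4.395, Arden 2.113, Brisco 10.230, Farrow 11.258.
Rounding up: Galen 8, Harke 16, Dorne 5, Arden 3, Brisco 11, Farrow 12 (total 55).
Galen receives 8.

8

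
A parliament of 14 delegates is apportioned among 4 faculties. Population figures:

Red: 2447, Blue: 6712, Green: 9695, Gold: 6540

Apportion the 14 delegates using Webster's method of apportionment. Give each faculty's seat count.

Red 1, Blue 4, Green 5, Gold 4

Standard divisor 25394/14 ≈ 1813.857; standard quotas: Red 1.349, Blue 3.700, Green 5.345, Gold 3.606.
Rounding to the nearest integer gives Red 1, Blue 4, Green 5, Gold 4 — total 14, matching the house size, so no adjustment is needed.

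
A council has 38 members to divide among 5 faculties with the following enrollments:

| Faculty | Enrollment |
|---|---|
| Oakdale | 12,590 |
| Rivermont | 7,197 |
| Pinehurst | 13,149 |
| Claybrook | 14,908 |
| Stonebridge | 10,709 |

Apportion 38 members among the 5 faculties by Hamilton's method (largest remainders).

Total 58553; standard divisor 58553/38 ≈ 1540.868.
Standard quotas: Oakdale 8.1707, Rivermont 4.6707, Pinehurst 8.5335, Claybrook 9.6751, Stonebridge 6.9500.
Lower quotas: Oakdale 8, Rivermont 4, Pinehurst 8, Claybrook 9, Stonebridge 6 (sum 35, leaving 3 seats).
Remainders in descending order: Stonebridge 0.9500, Claybrook 0.6751, Rivermont 0.6707, Pinehurst 0.5335, Oakdale 0.1707.
Largest remainders: Stonebridge, Claybrook, Rivermont receive the extra seats.

Oakdale: 8, Rivermont: 5, Pinehurst: 8, Claybrook: 10, Stonebridge: 7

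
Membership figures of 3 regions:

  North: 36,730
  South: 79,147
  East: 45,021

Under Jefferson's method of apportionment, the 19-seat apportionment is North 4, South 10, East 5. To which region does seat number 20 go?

Priority for the next seat is population ÷ (current seats + 1).
Priorities: North 7346.000, South 7195.182, East 7503.500.
Highest priority: East.

East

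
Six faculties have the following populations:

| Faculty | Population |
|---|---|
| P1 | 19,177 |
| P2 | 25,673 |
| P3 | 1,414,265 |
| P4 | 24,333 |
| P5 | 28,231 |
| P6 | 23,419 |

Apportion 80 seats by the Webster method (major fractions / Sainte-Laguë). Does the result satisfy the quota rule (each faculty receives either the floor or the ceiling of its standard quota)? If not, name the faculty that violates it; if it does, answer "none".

Standard quotas: P1 0.999, P2 1.338, P3 73.703, P4 1.268, P5 1.471, P6 1.220.
Webster allocation: P1 1, P2 1, P3 75, P4 1, P5 1, P6 1.
P3 has quota 73.703 (lower 73, upper 74) but receives 75 — outside the quota interval.

P3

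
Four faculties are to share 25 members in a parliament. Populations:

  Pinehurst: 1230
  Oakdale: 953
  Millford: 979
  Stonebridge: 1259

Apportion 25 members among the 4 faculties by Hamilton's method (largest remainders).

The standard divisor is 4421/25 ≈ 176.84.
Standard quotas: Pinehurst 6.955, Oakdale 5.389, Millford 5.536, Stonebridge 7.119.
Lower quotas: Pinehurst 6, Oakdale 5, Millford 5, Stonebridge 7 (sum 23, leaving 2 seats).
Remainders in descending order: Pinehurst 0.955, Millford 0.536, Oakdale 0.389, Stonebridge 0.119.
Largest remainders: Pinehurst, Millford receive the extra seats.

Pinehurst 7, Oakdale 5, Millford 6, Stonebridge 7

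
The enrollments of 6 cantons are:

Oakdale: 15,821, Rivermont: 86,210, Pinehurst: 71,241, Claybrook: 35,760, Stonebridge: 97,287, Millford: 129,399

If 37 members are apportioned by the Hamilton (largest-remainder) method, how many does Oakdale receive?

Standard divisor: 435718 ÷ 37 ≈ 11776.162.
Standard quotas: Oakdale 1.3435, Rivermont 7.3207, Pinehurst 6.0496, Claybrook 3.0366, Stonebridge 8.2614, Millford 10.9882.
Lower quotas: Oakdale 1, Rivermont 7, Pinehurst 6, Claybrook 3, Stonebridge 8, Millford 10 (sum 35, leaving 2 seats).
Remainders in descending order: Millford 0.9882, Oakdale 0.3435, Rivermont 0.3207, Stonebridge 0.2614, Pinehurst 0.0496, Claybrook 0.0366.
The surplus seats go to Millford, Oakdale.
Oakdale receives 2.

2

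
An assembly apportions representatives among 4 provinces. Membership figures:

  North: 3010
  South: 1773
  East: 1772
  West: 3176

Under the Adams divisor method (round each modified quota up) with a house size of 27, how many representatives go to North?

Standard divisor 9731/27 ≈ 360.407; standard quotas: North 8.352, South 4.919, East 4.917, West 8.812.
Rounding up gives 9, 5, 5, 9 = 28 seats, so the divisor must be adjusted.
With modified divisor 390: modified quotas North 7.718, South 4.546, East 4.544, West 8.144.
Rounding up: North 8, South 5, East 5, West 9 (total 27).
North receives 8.

8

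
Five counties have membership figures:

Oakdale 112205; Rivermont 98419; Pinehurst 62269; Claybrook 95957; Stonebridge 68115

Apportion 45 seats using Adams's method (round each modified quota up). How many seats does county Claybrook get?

10

Standard divisor 436965/45 ≈ 9710.333; standard quotas: Oakdale 11.555, Rivermont 10.135, Pinehurst 6.413, Claybrook 9.882, Stonebridge 7.015.
Rounding up gives 12, 11, 7, 10, 8 = 48 seats, so the divisor must be adjusted.
With modified divisor 10300: modified quotas Oakdale 10.894, Rivermont 9.555, Pinehurst 6.046, Claybrook 9.316, Stonebridge 6.613.
Rounding up: Oakdale 11, Rivermont 10, Pinehurst 7, Claybrook 10, Stonebridge 7 (total 45).
Claybrook receives 10.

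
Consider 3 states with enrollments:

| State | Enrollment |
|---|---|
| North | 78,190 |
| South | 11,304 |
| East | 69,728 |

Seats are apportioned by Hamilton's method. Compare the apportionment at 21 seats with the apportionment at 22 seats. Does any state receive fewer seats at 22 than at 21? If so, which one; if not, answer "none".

South

At 21 seats: North 10, South 2, East 9.
At 22 seats: North 11, South 1, East 10.
South drops from 2 to 1.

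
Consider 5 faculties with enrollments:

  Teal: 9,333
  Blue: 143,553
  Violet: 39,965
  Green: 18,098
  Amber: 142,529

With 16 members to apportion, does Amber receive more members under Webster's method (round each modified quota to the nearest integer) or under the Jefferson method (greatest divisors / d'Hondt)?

Jefferson

Webster: Teal 0, Blue 7, Violet 2, Green 1, Amber 6.
Jefferson: Teal 0, Blue 7, Violet 2, Green 0, Amber 7.
Amber gets 6 under Webster and 7 under Jefferson.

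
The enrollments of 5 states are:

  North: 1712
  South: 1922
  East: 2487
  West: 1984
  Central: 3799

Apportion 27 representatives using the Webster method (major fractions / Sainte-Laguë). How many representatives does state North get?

Standard divisor 11904/27 ≈ 440.889; standard quotas: North 3.883, South 4.359, East 5.641, West 4.500, Central 8.617.
Rounding to the nearest integer gives North 4, South 4, East 6, West 4, Central 9 — total 27, matching the house size, so no adjustment is needed.
North receives 4.

4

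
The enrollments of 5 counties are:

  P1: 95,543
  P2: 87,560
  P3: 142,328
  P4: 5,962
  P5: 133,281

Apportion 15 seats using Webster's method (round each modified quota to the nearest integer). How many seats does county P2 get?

3

Standard divisor 464674/15 ≈ 30978.267; standard quotas: P1 3.084, P2 2.826, P3 4.594, P4 0.192, P5 4.302.
Rounding to the nearest integer gives P1 3, P2 3, P3 5, P4 0, P5 4 — total 15, matching the house size, so no adjustment is needed.
P2 receives 3.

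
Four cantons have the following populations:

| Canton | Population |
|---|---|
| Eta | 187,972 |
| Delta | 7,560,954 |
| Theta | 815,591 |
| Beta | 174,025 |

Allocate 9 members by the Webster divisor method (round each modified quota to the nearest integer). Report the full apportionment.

Eta 0; Delta 8; Theta 1; Beta 0

Standard divisor 8738542/9 ≈ 970949.111; standard quotas: Eta 0.194, Delta 7.787, Theta 0.840, Beta 0.179.
Rounding to the nearest integer gives Eta 0, Delta 8, Theta 1, Beta 0 — total 9, matching the house size, so no adjustment is needed.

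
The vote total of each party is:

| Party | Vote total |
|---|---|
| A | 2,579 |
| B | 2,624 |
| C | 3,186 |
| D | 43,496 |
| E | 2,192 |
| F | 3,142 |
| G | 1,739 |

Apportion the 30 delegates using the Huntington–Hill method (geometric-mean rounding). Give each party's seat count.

With divisor 1979: modified quotas A 1.303, B 1.326, C 1.610, D 21.979, E 1.108, F 1.588, G 0.879.
Geometric-mean thresholds: A √(1·2)=1.414, B √(1·2)=1.414, C √(1·2)=1.414, D √(21·22)=21.494, E √(1·2)=1.414, F √(1·2)=1.414, G (min 1).
Each quota rounded against its threshold gives A 1, B 1, C 2, D 22, E 1, F 2, G 1 (total 30).

A: 1, B: 1, C: 2, D: 22, E: 1, F: 2, G: 1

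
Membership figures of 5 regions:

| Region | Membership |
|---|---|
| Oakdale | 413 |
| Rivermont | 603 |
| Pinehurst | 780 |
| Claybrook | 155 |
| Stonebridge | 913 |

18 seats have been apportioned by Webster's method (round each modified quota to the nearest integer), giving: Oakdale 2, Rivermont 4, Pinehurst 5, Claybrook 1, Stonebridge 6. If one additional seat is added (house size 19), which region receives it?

Oakdale

Priority for the next seat is population ÷ (current seats + 0.5).
Priorities: Oakdale 165.200, Rivermont 134.000, Pinehurst 141.818, Claybrook 103.333, Stonebridge 140.462.
Highest priority: Oakdale.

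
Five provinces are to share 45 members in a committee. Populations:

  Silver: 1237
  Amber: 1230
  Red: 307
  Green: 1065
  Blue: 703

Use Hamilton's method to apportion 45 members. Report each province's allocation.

Silver: 12, Amber: 12, Red: 3, Green: 11, Blue: 7

Standard divisor: 4542 ÷ 45 ≈ 100.933.
Standard quotas: Silver 12.256, Amber 12.186, Red 3.042, Green 10.552, Blue 6.965.
Lower quotas: Silver 12, Amber 12, Red 3, Green 10, Blue 6 (sum 43, leaving 2 seats).
Remainders in descending order: Blue 0.965, Green 0.552, Silver 0.256, Amber 0.186, Red 0.042.
The surplus seats go to Blue, Green.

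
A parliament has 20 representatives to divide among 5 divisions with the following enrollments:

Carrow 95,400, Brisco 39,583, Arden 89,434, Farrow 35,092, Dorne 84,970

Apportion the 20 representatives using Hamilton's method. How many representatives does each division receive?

Carrow=6; Brisco=2; Arden=5; Farrow=2; Dorne=5

The standard divisor is 344479/20 ≈ 17223.95.
Standard quotas: Carrow 5.5388, Brisco 2.2981, Arden 5.1924, Farrow 2.0374, Dorne 4.9332.
Lower quotas: Carrow 5, Brisco 2, Arden 5, Farrow 2, Dorne 4 (sum 18, leaving 2 seats).
Remainders in descending order: Dorne 0.9332, Carrow 0.5388, Brisco 0.2981, Arden 0.1924, Farrow 0.0374.
Largest remainders: Dorne, Carrow receive the extra seats.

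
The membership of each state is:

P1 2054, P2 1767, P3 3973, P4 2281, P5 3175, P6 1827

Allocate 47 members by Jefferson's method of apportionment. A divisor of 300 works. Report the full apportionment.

With modified divisor 300: modified quotas P1 6.847, P2 5.890, P3 13.243, P4 7.603, P5 10.583, P6 6.090.
Rounding down: P1 6, P2 5, P3 13, P4 7, P5 10, P6 6 (total 47).

P1 6; P2 5; P3 13; P4 7; P5 10; P6 6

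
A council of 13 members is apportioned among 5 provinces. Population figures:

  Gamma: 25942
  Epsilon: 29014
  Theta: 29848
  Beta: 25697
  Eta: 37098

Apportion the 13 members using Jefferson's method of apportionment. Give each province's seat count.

Standard divisor 147599/13 ≈ 11353.769; standard quotas: Gamma 2.285, Epsilon 2.555, Theta 2.629, Beta 2.263, Eta 3.267.
Rounding down gives 2, 2, 2, 2, 3 = 11 seats, so the divisor must be adjusted.
With modified divisor 9500: modified quotas Gamma 2.731, Epsilon 3.054, Theta 3.142, Beta 2.705, Eta 3.905.
Rounding down: Gamma 2, Epsilon 3, Theta 3, Beta 2, Eta 3 (total 13).

Gamma 2; Epsilon 3; Theta 3; Beta 2; Eta 3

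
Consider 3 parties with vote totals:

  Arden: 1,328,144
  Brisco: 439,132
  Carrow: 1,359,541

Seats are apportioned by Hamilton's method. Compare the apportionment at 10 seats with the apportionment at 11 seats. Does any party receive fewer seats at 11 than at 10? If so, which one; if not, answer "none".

At 10 seats: Arden 4, Brisco 2, Carrow 4.
At 11 seats: Arden 5, Brisco 1, Carrow 5.
Brisco drops from 2 to 1.

Brisco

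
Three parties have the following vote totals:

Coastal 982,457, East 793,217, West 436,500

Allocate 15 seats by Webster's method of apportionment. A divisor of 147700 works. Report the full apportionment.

With modified divisor 147700: modified quotas Coastal 6.652, East 5.370, West 2.955.
Rounding to the nearest integer: Coastal 7, East 5, West 3 (total 15).

Coastal=7, East=5, West=3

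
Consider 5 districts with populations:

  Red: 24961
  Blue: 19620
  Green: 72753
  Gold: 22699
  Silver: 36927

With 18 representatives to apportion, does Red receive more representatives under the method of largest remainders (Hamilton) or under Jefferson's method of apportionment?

Hamilton: Red 3, Blue 2, Green 7, Gold 2, Silver 4.
Jefferson: Red 2, Blue 2, Green 8, Gold 2, Silver 4.
Red gets 3 under Hamilton and 2 under Jefferson.

Hamilton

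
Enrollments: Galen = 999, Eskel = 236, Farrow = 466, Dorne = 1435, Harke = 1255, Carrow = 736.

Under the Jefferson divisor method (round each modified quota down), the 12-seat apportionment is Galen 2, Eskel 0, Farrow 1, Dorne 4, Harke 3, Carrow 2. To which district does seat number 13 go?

Priority for the next seat is population ÷ (current seats + 1).
Priorities: Galen 333.000, Eskel 236.000, Farrow 233.000, Dorne 287.000, Harke 313.750, Carrow 245.333.
Highest priority: Galen.

Galen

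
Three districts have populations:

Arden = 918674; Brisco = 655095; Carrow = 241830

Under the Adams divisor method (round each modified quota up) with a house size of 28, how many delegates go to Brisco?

10

Standard divisor 1815599/28 ≈ 64842.821; standard quotas: Arden 14.168, Brisco 10.103, Carrow 3.729.
Rounding up gives 15, 11, 4 = 30 seats, so the divisor must be adjusted.
With modified divisor 68100: modified quotas Arden 13.490, Brisco 9.620, Carrow 3.551.
Rounding up: Arden 14, Brisco 10, Carrow 4 (total 28).
Brisco receives 10.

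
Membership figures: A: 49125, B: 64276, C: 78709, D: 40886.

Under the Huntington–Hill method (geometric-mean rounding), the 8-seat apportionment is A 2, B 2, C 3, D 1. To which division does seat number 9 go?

Priority for the next seat is population ÷ (√(s·(s+1))).
Priorities: A 20055.197, B 26240.567, C 22721.331, D 28910.768.
Highest priority: D.

D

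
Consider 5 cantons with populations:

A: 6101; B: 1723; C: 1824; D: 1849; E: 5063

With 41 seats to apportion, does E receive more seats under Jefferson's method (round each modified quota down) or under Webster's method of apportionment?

Jefferson: A 16, B 4, C 4, D 4, E 13.
Webster: A 15, B 4, C 5, D 5, E 12.
E gets 13 under Jefferson and 12 under Webster.

Jefferson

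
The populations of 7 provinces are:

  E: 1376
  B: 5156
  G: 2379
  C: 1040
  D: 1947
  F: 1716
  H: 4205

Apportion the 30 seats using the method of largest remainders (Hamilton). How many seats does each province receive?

E=2; B=9; G=4; C=2; D=3; F=3; H=7

Total 17819; standard divisor 17819/30 ≈ 593.967.
Standard quotas: E 2.3166, B 8.6806, G 4.0053, C 1.7509, D 3.2780, F 2.8891, H 7.0795.
Lower quotas: E 2, B 8, G 4, C 1, D 3, F 2, H 7 (sum 27, leaving 3 seats).
Remainders in descending order: F 0.8891, C 0.7509, B 0.6806, E 0.3166, D 0.2780, H 0.0795, G 0.0053.
Largest remainders: F, C, B receive the extra seats.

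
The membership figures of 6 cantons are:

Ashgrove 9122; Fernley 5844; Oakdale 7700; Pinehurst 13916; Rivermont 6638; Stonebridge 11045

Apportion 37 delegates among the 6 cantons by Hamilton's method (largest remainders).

Ashgrove 6, Fernley 4, Oakdale 5, Pinehurst 9, Rivermont 5, Stonebridge 8

Standard divisor: 54265 ÷ 37 ≈ 1466.622.
Standard quotas: Ashgrove 6.2197, Fernley 3.9847, Oakdale 5.2502, Pinehurst 9.4885, Rivermont 4.5260, Stonebridge 7.5309.
Lower quotas: Ashgrove 6, Fernley 3, Oakdale 5, Pinehurst 9, Rivermont 4, Stonebridge 7 (sum 34, leaving 3 seats).
Remainders in descending order: Fernley 0.9847, Stonebridge 0.5309, Rivermont 0.5260, Pinehurst 0.4885, Oakdale 0.2502, Ashgrove 0.2197.
The surplus seats go to Fernley, Stonebridge, Rivermont.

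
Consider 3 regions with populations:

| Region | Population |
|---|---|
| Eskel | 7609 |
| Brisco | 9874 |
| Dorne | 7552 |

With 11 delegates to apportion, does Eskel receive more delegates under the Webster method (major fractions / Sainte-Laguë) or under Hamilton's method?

Hamilton

Webster: Eskel 3, Brisco 5, Dorne 3.
Hamilton: Eskel 4, Brisco 4, Dorne 3.
Eskel gets 3 under Webster and 4 under Hamilton.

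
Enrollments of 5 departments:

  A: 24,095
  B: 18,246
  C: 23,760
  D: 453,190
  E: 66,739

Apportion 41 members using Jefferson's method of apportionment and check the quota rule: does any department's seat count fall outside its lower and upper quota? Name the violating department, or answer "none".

D

Standard quotas: A 1.686, B 1.277, C 1.662, D 31.706, E 4.669.
Jefferson allocation: A 1, B 1, C 1, D 33, E 5.
D has quota 31.706 (lower 31, upper 32) but receives 33 — outside the quota interval.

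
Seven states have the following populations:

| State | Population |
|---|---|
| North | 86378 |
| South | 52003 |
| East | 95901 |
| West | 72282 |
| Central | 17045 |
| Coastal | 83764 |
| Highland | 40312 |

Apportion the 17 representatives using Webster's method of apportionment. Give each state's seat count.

North 3; South 2; East 4; West 3; Central 1; Coastal 3; Highland 1

Standard divisor 447685/17 ≈ 26334.412; standard quotas: North 3.280, South 1.975, East 3.642, West 2.745, Central 0.647, Coastal 3.181, Highland 1.531.
Rounding to the nearest integer gives 3, 2, 4, 3, 1, 3, 2 = 18 seats, so the divisor must be adjusted.
With modified divisor 27242.6: modified quotas North 3.171, South 1.909, East 3.520, West 2.653, Central 0.626, Coastal 3.075, Highland 1.480.
Rounding to the nearest integer: North 3, South 2, East 4, West 3, Central 1, Coastal 3, Highland 1 (total 17).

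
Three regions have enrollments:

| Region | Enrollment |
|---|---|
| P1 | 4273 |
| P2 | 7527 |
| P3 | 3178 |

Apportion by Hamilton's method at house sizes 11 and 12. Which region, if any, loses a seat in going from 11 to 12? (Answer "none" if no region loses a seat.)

none

At 11 seats: P1 3, P2 6, P3 2.
At 12 seats: P1 3, P2 6, P3 3.
No region's allocation decreased.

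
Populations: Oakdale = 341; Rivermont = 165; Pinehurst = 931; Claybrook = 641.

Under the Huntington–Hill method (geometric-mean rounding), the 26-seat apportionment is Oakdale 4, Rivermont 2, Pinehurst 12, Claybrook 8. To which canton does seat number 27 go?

Oakdale

Priority for the next seat is population ÷ (√(s·(s+1))).
Priorities: Oakdale 76.250, Rivermont 67.361, Pinehurst 74.540, Claybrook 75.543.
Highest priority: Oakdale.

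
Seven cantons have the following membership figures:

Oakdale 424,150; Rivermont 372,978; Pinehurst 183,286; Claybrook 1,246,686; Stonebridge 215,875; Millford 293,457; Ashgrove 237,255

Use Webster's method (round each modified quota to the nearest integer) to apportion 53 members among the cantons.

Standard divisor 2973687/53 ≈ 56107.302; standard quotas: Oakdale 7.560, Rivermont 6.648, Pinehurst 3.267, Claybrook 22.220, Stonebridge 3.848, Millford 5.230, Ashgrove 4.229.
Rounding to the nearest integer gives Oakdale 8, Rivermont 7, Pinehurst 3, Claybrook 22, Stonebridge 4, Millford 5, Ashgrove 4 — total 53, matching the house size, so no adjustment is needed.

Oakdale: 8; Rivermont: 7; Pinehurst: 3; Claybrook: 22; Stonebridge: 4; Millford: 5; Ashgrove: 4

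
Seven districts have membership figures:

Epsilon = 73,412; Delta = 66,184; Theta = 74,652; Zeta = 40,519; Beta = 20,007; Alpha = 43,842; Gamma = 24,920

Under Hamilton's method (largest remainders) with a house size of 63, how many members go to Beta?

Standard divisor: 343536 ÷ 63 ≈ 5452.952.
Standard quotas: Epsilon 13.4628, Delta 12.1373, Theta 13.6902, Zeta 7.4307, Beta 3.6690, Alpha 8.0400, Gamma 4.5700.
Lower quotas: Epsilon 13, Delta 12, Theta 13, Zeta 7, Beta 3, Alpha 8, Gamma 4 (sum 60, leaving 3 seats).
Remainders in descending order: Theta 0.6902, Beta 0.6690, Gamma 0.5700, Epsilon 0.4628, Zeta 0.4307, Delta 0.1373, Alpha 0.0400.
Largest remainders: Theta, Beta, Gamma receive the extra seats.
Beta receives 4.

4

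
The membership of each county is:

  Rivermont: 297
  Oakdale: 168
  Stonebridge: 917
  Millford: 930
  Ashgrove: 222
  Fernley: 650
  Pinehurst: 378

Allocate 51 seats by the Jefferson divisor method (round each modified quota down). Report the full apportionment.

Rivermont 4; Oakdale 2; Stonebridge 14; Millford 14; Ashgrove 3; Fernley 9; Pinehurst 5

Standard divisor 3562/51 ≈ 69.843; standard quotas: Rivermont 4.252, Oakdale 2.405, Stonebridge 13.129, Millford 13.316, Ashgrove 3.179, Fernley 9.307, Pinehurst 5.412.
Rounding down gives 4, 2, 13, 13, 3, 9, 5 = 49 seats, so the divisor must be adjusted.
With modified divisor 65.2: modified quotas Rivermont 4.555, Oakdale 2.577, Stonebridge 14.064, Millford 14.264, Ashgrove 3.405, Fernley 9.969, Pinehurst 5.798.
Rounding down: Rivermont 4, Oakdale 2, Stonebridge 14, Millford 14, Ashgrove 3, Fernley 9, Pinehurst 5 (total 51).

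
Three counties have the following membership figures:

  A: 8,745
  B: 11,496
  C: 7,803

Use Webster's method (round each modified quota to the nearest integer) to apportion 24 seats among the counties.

A=7; B=10; C=7

Standard divisor 28044/24 ≈ 1168.5; standard quotas: A 7.484, B 9.838, C 6.678.
Rounding to the nearest integer gives A 7, B 10, C 7 — total 24, matching the house size, so no adjustment is needed.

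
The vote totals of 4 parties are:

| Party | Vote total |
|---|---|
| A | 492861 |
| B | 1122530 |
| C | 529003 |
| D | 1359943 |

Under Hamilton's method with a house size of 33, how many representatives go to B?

Standard divisor: 3504337 ÷ 33 ≈ 106192.03.
Standard quotas: A 4.6412, B 10.5708, C 4.9816, D 12.8065.
Lower quotas: A 4, B 10, C 4, D 12 (sum 30, leaving 3 seats).
Remainders in descending order: C 0.9816, D 0.8065, A 0.6412, B 0.5708.
Largest remainders: C, D, A receive the extra seats.
B receives 10.

10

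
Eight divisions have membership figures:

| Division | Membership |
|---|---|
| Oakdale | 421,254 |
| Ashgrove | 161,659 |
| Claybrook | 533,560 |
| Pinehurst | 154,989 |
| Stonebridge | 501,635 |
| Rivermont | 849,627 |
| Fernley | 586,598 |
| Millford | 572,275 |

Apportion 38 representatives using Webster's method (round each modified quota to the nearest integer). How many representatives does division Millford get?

Standard divisor 3781597/38 ≈ 99515.711; standard quotas: Oakdale 4.233, Ashgrove 1.624, Claybrook 5.362, Pinehurst 1.557, Stonebridge 5.041, Rivermont 8.538, Fernley 5.895, Millford 5.751.
Rounding to the nearest integer gives 4, 2, 5, 2, 5, 9, 6, 6 = 39 seats, so the divisor must be adjusted.
With modified divisor 101600: modified quotas Oakdale 4.146, Ashgrove 1.591, Claybrook 5.252, Pinehurst 1.525, Stonebridge 4.937, Rivermont 8.362, Fernley 5.774, Millford 5.633.
Rounding to the nearest integer: Oakdale 4, Ashgrove 2, Claybrook 5, Pinehurst 2, Stonebridge 5, Rivermont 8, Fernley 6, Millford 6 (total 38).
Millford receives 6.

6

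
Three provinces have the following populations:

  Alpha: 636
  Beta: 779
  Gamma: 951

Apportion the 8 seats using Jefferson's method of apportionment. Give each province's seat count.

Standard divisor 2366/8 ≈ 295.75; standard quotas: Alpha 2.150, Beta 2.634, Gamma 3.216.
Rounding down gives 2, 2, 3 = 7 seats, so the divisor must be adjusted.
With modified divisor 250: modified quotas Alpha 2.544, Beta 3.116, Gamma 3.804.
Rounding down: Alpha 2, Beta 3, Gamma 3 (total 8).

Alpha 2, Beta 3, Gamma 3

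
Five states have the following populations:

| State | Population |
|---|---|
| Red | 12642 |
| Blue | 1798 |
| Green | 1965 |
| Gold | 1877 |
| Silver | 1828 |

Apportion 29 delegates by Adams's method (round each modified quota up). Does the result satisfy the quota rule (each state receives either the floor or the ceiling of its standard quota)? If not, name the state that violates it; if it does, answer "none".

Standard quotas: Red 18.231, Blue 2.593, Green 2.834, Gold 2.707, Silver 2.636.
Adams allocation: Red 17, Blue 3, Green 3, Gold 3, Silver 3.
Red has quota 18.231 (lower 18, upper 19) but receives 17 — outside the quota interval.

Red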